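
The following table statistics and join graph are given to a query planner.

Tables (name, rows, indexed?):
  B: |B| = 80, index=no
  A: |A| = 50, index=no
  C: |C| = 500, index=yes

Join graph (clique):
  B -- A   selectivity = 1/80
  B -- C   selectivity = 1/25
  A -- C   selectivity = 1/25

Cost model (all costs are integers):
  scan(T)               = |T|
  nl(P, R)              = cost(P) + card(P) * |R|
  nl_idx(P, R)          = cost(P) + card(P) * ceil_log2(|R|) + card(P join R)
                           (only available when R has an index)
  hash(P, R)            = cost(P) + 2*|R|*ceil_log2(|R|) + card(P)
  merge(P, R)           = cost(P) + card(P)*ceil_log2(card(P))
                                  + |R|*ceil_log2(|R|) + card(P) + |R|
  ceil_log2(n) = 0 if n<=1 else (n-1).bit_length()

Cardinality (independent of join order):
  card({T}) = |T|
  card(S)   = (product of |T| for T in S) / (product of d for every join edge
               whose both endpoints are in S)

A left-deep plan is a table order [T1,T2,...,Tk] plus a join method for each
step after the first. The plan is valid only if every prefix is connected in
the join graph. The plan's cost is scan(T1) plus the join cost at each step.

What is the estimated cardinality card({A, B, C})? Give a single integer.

40

Tables in S: A(50), B(80), C(500)
Edges inside S: B-A(d=80), B-C(d=25), A-C(d=25)
numerator = 50 * 80 * 500 = 2000000
denominator = 80 * 25 * 25 = 50000
card(S) = 2000000 / 50000 = 40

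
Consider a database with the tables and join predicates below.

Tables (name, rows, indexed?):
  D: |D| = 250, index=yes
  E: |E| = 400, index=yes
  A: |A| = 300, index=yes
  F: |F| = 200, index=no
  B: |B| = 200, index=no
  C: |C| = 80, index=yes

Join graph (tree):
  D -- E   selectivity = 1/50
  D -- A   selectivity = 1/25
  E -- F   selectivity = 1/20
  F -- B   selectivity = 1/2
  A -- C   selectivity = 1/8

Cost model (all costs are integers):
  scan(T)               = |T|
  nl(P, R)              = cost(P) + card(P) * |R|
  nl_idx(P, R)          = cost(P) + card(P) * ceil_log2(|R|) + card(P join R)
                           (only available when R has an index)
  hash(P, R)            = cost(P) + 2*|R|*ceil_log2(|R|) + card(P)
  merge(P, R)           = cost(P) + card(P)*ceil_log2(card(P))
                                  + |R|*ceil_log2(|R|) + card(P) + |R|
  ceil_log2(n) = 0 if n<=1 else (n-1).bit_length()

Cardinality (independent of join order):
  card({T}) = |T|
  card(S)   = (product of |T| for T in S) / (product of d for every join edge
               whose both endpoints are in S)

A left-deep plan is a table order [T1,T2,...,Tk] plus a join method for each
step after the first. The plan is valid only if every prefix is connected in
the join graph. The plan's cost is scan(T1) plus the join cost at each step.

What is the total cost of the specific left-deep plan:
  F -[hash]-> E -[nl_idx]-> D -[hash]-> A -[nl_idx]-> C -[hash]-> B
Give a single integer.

6568200

step 1: scan F: cost=200, card=200
step 2: join E via hash
    card(P join E) = 200*400/(20) = 4000
    cost = 200 + 2*400*9 + 200 = 7600
step 3: join D via nl_idx
    card(P join D) = 4000*250/(50) = 20000
    cost = 7600 + 4000*8 + 20000 = 59600
step 4: join A via hash
    card(P join A) = 20000*300/(25) = 240000
    cost = 59600 + 2*300*9 + 20000 = 85000
step 5: join C via nl_idx
    card(P join C) = 240000*80/(8) = 2400000
    cost = 85000 + 240000*7 + 2400000 = 4165000
step 6: join B via hash
    card(P join B) = 2400000*200/(2) = 240000000
    cost = 4165000 + 2*200*8 + 2400000 = 6568200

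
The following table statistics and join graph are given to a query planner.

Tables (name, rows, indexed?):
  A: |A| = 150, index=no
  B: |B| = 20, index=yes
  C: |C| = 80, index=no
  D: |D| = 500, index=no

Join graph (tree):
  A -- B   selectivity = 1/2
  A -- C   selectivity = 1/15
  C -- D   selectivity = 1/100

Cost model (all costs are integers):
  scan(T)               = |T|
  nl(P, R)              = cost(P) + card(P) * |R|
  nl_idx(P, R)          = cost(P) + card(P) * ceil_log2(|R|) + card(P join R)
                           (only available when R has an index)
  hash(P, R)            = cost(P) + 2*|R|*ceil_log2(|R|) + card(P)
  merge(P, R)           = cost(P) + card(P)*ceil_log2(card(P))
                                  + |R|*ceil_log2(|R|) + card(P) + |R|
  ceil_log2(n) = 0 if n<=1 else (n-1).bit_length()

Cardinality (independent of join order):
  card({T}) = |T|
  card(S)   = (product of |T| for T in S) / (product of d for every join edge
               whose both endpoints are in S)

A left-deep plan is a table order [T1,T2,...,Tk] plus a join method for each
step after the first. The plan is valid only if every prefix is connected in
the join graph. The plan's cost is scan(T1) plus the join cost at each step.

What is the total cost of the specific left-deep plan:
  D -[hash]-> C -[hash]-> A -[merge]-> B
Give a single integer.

57040

step 1: scan D: cost=500, card=500
step 2: join C via hash
    card(P join C) = 500*80/(100) = 400
    cost = 500 + 2*80*7 + 500 = 2120
step 3: join A via hash
    card(P join A) = 400*150/(15) = 4000
    cost = 2120 + 2*150*8 + 400 = 4920
step 4: join B via merge
    card(P join B) = 4000*20/(2) = 40000
    cost = 4920 + 4000*12 + 20*5 + 4000 + 20 = 57040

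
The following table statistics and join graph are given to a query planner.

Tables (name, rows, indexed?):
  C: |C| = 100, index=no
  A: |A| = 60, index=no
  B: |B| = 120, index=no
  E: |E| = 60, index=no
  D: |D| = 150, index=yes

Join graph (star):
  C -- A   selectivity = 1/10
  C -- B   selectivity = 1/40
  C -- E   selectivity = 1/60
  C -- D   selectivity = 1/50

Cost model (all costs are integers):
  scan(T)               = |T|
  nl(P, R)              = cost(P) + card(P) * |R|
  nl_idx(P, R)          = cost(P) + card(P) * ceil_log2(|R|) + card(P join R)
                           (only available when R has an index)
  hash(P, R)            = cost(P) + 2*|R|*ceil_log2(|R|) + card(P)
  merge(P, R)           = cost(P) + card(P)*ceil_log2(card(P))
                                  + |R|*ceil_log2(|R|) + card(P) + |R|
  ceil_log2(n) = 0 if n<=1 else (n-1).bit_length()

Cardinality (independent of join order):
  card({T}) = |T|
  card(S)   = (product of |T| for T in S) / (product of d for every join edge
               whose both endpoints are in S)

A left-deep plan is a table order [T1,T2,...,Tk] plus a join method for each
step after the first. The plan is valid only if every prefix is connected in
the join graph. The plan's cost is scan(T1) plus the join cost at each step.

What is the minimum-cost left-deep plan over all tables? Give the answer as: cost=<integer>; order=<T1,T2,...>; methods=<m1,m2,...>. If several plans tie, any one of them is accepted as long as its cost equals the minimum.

Selinger DP (subsets sized 1..n):
  {C}: scan cost=100, card=100
  {A}: scan cost=60, card=60
  {B}: scan cost=120, card=120
  {E}: scan cost=60, card=60
  {D}: scan cost=150, card=150
  {AC}: card=600; try (A,hash)→920, (C,merge)→1280, (A,merge)→1320, (C,hash)→1520, (C,nl)→6060, (A,nl)→6100; best=920 via (A,hash)
  {BC}: card=300; try (C,hash)→1640, (B,merge)→1860, (C,merge)→1880, (B,hash)→1880, (B,nl)→12100, (C,nl)→12120; best=1640 via (C,hash)
  {CE}: card=100; try (E,hash)→920, (C,merge)→1280, (E,merge)→1320, (C,hash)→1520, (C,nl)→6060, (E,nl)→6100; best=920 via (E,hash)
  {CD}: card=300; try (D,nl_idx)→1200, (C,hash)→1700, (D,merge)→2250, (C,merge)→2300, (D,hash)→2600, (D,nl)→15100 …(+1); best=1200 via (D,nl_idx)
  {ABC}: card=1800; try (A,hash)→2660, (B,hash)→3200, (A,merge)→5060, (B,merge)→8480, (A,nl)→19640, (B,nl)→72920; best=2660 via (A,hash)
  {ACE}: card=600; try (A,hash)→1740, (A,merge)→2140, (E,hash)→2240, (A,nl)→6920, (E,merge)→7940, (E,nl)→36920; best=1740 via (A,hash)
  {ACD}: card=1800; try (A,hash)→2220, (D,hash)→3920, (A,merge)→4620, (D,nl_idx)→7520, (D,merge)→8870, (A,nl)→19200 …(+1); best=2220 via (A,hash)
  {BCE}: card=300; try (E,hash)→2660, (B,merge)→2680, (B,hash)→2700, (E,merge)→5060, (B,nl)→12920, (E,nl)→19640; best=2660 via (E,hash)
  {BCD}: card=900; try (B,hash)→3180, (D,hash)→4340, (D,nl_idx)→4940, (B,merge)→5160, (D,merge)→5990, (B,nl)→37200 …(+1); best=3180 via (B,hash)
  {CDE}: card=300; try (D,nl_idx)→2020, (E,hash)→2220, (D,merge)→3070, (D,hash)→3420, (E,merge)→4620, (D,nl)→15920 …(+1); best=2020 via (D,nl_idx)
  {ABCE}: card=1800; try (A,hash)→3680, (B,hash)→4020, (E,hash)→5180, (A,merge)→6080, (B,merge)→9300, (A,nl)→20660 …(+3); best=3680 via (A,hash)
  {ABCD}: card=5400; try (A,hash)→4800, (B,hash)→5700, (D,hash)→6860, (A,merge)→13500, (D,nl_idx)→22460, (B,merge)→24780 …(+4); best=4800 via (A,hash)
  {ACDE}: card=1800; try (A,hash)→3040, (E,hash)→4740, (D,hash)→4740, (A,merge)→5440, (D,nl_idx)→8340, (D,merge)→9690 …(+4); best=3040 via (A,hash)
  {BCDE}: card=900; try (B,hash)→4000, (E,hash)→4800, (D,hash)→5360, (D,nl_idx)→5960, (B,merge)→5980, (D,merge)→7010 …(+4); best=4000 via (B,hash)
  {ABCDE}: card=5400; try (A,hash)→5620, (B,hash)→6520, (D,hash)→7880, (E,hash)→10920, (A,merge)→14320, (D,nl_idx)→23480 …(+7); best=5620 via (A,hash)

cost=5620; order=C,E,D,B,A; methods=hash,nl_idx,hash,hash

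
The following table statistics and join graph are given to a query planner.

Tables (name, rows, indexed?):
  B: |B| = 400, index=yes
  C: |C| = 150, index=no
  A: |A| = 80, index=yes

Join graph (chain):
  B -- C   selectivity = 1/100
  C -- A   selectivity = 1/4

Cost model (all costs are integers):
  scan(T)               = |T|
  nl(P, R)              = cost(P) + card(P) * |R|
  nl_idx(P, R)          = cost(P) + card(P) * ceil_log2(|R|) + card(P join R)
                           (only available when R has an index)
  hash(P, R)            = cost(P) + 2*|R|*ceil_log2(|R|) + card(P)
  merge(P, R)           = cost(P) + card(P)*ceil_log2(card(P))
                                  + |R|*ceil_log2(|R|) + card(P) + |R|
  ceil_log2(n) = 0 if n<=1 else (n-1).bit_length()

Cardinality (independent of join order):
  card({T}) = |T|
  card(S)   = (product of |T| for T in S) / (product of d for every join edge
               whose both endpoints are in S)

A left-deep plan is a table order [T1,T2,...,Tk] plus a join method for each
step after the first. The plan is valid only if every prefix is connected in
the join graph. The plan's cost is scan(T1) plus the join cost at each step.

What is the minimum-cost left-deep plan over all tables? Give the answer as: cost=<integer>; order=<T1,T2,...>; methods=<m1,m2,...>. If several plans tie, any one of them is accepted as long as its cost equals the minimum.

cost=3820; order=C,B,A; methods=nl_idx,hash

Selinger DP (subsets sized 1..n):
  {B}: scan cost=400, card=400
  {C}: scan cost=150, card=150
  {A}: scan cost=80, card=80
  {BC}: card=600; try (B,nl_idx)→2100, (C,hash)→3200, (B,merge)→5500, (C,merge)→5750, (B,hash)→7500, (B,nl)→60150 …(+1); best=2100 via (B,nl_idx)
  {AC}: card=3000; try (A,hash)→1420, (C,merge)→2070, (A,merge)→2140, (C,hash)→2560, (A,nl_idx)→4200, (C,nl)→12080 …(+1); best=1420 via (A,hash)
  {ABC}: card=12000; try (A,hash)→3820, (A,merge)→9340, (B,hash)→11620, (A,nl_idx)→18300, (B,nl_idx)→40420, (B,merge)→44420 …(+2); best=3820 via (A,hash)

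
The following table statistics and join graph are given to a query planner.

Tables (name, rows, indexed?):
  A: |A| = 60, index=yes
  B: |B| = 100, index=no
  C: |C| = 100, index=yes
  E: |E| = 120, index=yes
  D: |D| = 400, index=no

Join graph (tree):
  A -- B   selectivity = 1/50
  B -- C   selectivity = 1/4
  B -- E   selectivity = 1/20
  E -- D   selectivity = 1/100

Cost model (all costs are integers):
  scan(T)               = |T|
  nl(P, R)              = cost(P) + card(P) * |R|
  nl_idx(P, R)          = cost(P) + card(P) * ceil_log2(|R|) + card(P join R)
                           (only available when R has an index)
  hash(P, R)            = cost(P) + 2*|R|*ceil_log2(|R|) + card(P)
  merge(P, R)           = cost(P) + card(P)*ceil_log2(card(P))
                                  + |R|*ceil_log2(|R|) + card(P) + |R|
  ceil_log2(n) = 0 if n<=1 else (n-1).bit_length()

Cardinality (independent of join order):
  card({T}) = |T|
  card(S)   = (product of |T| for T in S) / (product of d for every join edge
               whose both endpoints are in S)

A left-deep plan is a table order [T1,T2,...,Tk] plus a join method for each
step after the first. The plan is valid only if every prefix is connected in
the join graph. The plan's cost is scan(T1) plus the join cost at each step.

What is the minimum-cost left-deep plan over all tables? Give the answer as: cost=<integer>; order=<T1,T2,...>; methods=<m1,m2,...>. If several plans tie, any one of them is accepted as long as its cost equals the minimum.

cost=11760; order=D,E,B,A,C; methods=hash,hash,hash,hash

Selinger DP (subsets sized 1..n):
  {A}: scan cost=60, card=60
  {B}: scan cost=100, card=100
  {C}: scan cost=100, card=100
  {E}: scan cost=120, card=120
  {D}: scan cost=400, card=400
  {AB}: card=120; try (A,nl_idx)→820, (A,hash)→920, (B,merge)→1280, (A,merge)→1320, (B,hash)→1520, (B,nl)→6060 …(+1); best=820 via (A,nl_idx)
  {BC}: card=2500; try (C,hash)→1600, (B,hash)→1600, (C,merge)→1700, (B,merge)→1700, (C,nl_idx)→3300, (C,nl)→10100 …(+1); best=1600 via (C,hash)
  {BE}: card=600; try (E,nl_idx)→1400, (B,hash)→1640, (E,merge)→1860, (E,hash)→1880, (B,merge)→1880, (E,nl)→12100 …(+1); best=1400 via (E,nl_idx)
  {DE}: card=480; try (E,hash)→2480, (E,nl_idx)→3680, (D,merge)→5080, (E,merge)→5360, (D,hash)→7440, (D,nl)→48120 …(+1); best=2480 via (E,hash)
  {ABC}: card=3000; try (C,hash)→2340, (C,merge)→2580, (C,nl_idx)→4660, (A,hash)→4820, (C,nl)→12820, (A,nl_idx)→19600 …(+2); best=2340 via (C,hash)
  {ABE}: card=720; try (E,nl_idx)→2380, (E,hash)→2620, (A,hash)→2720, (E,merge)→2740, (A,nl_idx)→5720, (A,merge)→8420 …(+2); best=2380 via (E,nl_idx)
  {BCE}: card=15000; try (C,hash)→3400, (E,hash)→5780, (C,merge)→8800, (C,nl_idx)→20600, (E,nl_idx)→34100, (E,merge)→35060 …(+2); best=3400 via (C,hash)
  {BDE}: card=2400; try (B,hash)→4360, (B,merge)→8080, (D,hash)→9200, (D,merge)→12000, (B,nl)→50480, (D,nl)→241400; best=4360 via (B,hash)
  {ABCE}: card=18000; try (C,hash)→4500, (E,hash)→7020, (C,merge)→11100, (A,hash)→19120, (C,nl_idx)→25420, (E,nl_idx)→41340 …(+6); best=4500 via (C,hash)
  {ABDE}: card=2880; try (A,hash)→7480, (D,hash)→10300, (D,merge)→14300, (A,nl_idx)→21640, (A,merge)→35980, (A,nl)→148360 …(+1); best=7480 via (A,hash)
  {BCDE}: card=60000; try (C,hash)→8160, (D,hash)→25600, (C,merge)→36360, (C,nl_idx)→81160, (D,merge)→232400, (C,nl)→244360 …(+1); best=8160 via (C,hash)
  {ABCDE}: card=72000; try (C,hash)→11760, (D,hash)→29700, (C,merge)→45720, (A,hash)→68880, (C,nl_idx)→99640, (C,nl)→295480 …(+5); best=11760 via (C,hash)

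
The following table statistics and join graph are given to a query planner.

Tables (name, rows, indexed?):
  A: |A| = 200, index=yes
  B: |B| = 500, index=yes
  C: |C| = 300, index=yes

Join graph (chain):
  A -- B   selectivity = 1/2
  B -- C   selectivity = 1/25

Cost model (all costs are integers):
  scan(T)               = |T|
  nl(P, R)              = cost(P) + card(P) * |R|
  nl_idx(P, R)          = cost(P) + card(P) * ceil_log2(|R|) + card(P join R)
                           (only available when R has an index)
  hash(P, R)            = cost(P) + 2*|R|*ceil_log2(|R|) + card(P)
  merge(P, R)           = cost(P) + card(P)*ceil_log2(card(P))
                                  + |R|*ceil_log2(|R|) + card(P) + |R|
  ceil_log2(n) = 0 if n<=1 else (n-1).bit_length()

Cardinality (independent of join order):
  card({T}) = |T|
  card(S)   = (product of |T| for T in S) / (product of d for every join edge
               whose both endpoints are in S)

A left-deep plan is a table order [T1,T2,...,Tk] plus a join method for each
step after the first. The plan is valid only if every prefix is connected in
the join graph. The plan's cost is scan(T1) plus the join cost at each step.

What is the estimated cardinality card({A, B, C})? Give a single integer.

600000

Tables in S: A(200), B(500), C(300)
Edges inside S: A-B(d=2), B-C(d=25)
numerator = 200 * 500 * 300 = 30000000
denominator = 2 * 25 = 50
card(S) = 30000000 / 50 = 600000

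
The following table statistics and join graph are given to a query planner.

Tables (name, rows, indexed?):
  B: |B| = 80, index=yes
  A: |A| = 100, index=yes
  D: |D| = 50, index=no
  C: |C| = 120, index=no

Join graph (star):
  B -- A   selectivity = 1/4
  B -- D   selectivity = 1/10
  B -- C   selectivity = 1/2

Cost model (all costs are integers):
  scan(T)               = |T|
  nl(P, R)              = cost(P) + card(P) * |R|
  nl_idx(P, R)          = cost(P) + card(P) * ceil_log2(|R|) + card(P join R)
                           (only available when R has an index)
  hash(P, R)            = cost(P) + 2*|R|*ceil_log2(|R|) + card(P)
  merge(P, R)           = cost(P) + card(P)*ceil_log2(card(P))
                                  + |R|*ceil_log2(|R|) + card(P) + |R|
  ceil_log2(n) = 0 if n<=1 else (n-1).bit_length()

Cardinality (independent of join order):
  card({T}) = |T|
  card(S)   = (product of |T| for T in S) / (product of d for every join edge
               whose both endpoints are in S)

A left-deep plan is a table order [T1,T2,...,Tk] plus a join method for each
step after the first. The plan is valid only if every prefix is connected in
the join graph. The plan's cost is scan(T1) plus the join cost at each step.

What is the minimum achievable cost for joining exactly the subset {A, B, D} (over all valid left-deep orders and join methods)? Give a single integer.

2560

Selinger DP over subsets of {A,B,D}:
  {B}: scan cost=80, card=80
  {A}: scan cost=100, card=100
  {D}: scan cost=50, card=50
  {AB}: card=2000; try (B,hash)→1320, (A,merge)→1520, (B,merge)→1540, (A,hash)→1560, (A,nl_idx)→2640, (B,nl_idx)→2800 …(+2); best=1320 via (B,hash)
  {BD}: card=400; try (D,hash)→760, (B,nl_idx)→800, (B,merge)→1040, (D,merge)→1070, (B,hash)→1220, (B,nl)→4050 …(+1); best=760 via (D,hash)
  {ABD}: card=10000; try (A,hash)→2560, (D,hash)→3920, (A,merge)→5560, (A,nl_idx)→13560, (D,merge)→25670, (A,nl)→40760 …(+1); best=2560 via (A,hash)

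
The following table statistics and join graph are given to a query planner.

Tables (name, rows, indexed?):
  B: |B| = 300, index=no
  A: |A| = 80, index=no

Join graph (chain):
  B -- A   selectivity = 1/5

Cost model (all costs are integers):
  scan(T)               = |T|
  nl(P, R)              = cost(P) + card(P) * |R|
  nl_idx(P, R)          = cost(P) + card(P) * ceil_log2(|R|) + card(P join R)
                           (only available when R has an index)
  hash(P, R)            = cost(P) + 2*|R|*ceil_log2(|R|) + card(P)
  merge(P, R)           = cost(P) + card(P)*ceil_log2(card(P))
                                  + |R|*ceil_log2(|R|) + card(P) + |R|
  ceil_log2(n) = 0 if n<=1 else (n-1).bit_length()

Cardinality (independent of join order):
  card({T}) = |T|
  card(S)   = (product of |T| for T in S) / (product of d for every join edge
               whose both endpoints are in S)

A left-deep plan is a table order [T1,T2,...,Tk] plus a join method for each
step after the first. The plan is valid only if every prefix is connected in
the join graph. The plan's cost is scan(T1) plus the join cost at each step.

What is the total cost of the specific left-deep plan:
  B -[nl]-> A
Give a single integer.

step 1: scan B: cost=300, card=300
step 2: join A via nl
    card(P join A) = 300*80/(5) = 4800
    cost = 300 + 300*80 = 24300

24300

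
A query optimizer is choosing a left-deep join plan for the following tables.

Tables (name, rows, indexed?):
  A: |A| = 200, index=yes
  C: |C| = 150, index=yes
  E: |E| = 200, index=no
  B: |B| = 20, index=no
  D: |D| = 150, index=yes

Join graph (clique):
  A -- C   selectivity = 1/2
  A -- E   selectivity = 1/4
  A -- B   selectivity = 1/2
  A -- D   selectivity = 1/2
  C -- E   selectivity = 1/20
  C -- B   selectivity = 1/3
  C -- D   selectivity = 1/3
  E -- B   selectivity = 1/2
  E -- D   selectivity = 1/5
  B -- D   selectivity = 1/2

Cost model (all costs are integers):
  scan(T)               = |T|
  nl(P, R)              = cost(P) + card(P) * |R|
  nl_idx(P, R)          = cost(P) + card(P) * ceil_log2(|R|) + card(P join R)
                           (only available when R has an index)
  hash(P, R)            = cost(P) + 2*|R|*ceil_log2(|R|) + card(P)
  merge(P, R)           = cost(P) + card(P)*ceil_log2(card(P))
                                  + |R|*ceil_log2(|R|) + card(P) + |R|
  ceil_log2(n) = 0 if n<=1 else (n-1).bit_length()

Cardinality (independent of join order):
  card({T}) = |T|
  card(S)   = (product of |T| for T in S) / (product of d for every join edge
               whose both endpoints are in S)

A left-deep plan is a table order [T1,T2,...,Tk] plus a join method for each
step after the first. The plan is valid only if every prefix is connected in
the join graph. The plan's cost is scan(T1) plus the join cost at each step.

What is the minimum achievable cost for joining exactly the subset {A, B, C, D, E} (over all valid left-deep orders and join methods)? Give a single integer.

Selinger DP over subsets of {A,B,C,D,E}:
  {A}: scan cost=200, card=200
  {C}: scan cost=150, card=150
  {E}: scan cost=200, card=200
  {B}: scan cost=20, card=20
  {D}: scan cost=150, card=150
  {AC}: card=15000; try (C,hash)→2800, (A,merge)→3300, (C,merge)→3350, (A,hash)→3500, (A,nl_idx)→16350, (C,nl_idx)→16800 …(+2); best=2800 via (C,hash)
  {AE}: card=10000; try (E,hash)→3600, (A,hash)→3600, (E,merge)→3800, (A,merge)→3800, (A,nl_idx)→11800, (E,nl)→40200 …(+1); best=3600 via (E,hash)
  {AB}: card=2000; try (B,hash)→600, (A,merge)→1940, (B,merge)→2120, (A,nl_idx)→2180, (A,hash)→3240, (A,nl)→4020 …(+1); best=600 via (B,hash)
  {AD}: card=15000; try (D,hash)→2800, (A,merge)→3300, (D,merge)→3350, (A,hash)→3500, (A,nl_idx)→16350, (D,nl_idx)→16800 …(+2); best=2800 via (D,hash)
  {CE}: card=1500; try (C,hash)→2800, (E,merge)→3300, (C,nl_idx)→3300, (C,merge)→3350, (E,hash)→3500, (E,nl)→30150 …(+1); best=2800 via (C,hash)
  {BC}: card=1000; try (B,hash)→500, (C,nl_idx)→1180, (C,merge)→1490, (B,merge)→1620, (C,hash)→2440, (C,nl)→3020 …(+1); best=500 via (B,hash)
  {CD}: card=7500; try (D,hash)→2700, (C,hash)→2700, (D,merge)→2850, (C,merge)→2850, (D,nl_idx)→8850, (C,nl_idx)→8850 …(+2); best=2700 via (D,hash)
  {BE}: card=2000; try (B,hash)→600, (E,merge)→1940, (B,merge)→2120, (E,hash)→3240, (E,nl)→4020, (B,nl)→4200; best=600 via (B,hash)
  {DE}: card=6000; try (D,hash)→2800, (E,merge)→3300, (D,merge)→3350, (E,hash)→3500, (D,nl_idx)→7800, (E,nl)→30150 …(+1); best=2800 via (D,hash)
  {BD}: card=1500; try (B,hash)→500, (D,merge)→1490, (B,merge)→1620, (D,nl_idx)→1680, (D,hash)→2440, (D,nl)→3020 …(+1); best=500 via (B,hash)
  {ACE}: card=37500; try (A,hash)→7500, (C,hash)→16000, (E,hash)→21000, (A,merge)→22600, (A,nl_idx)→52300, (C,nl_idx)→121100 …(+5); best=7500 via (A,hash)
  {ABC}: card=50000; try (A,hash)→4700, (C,hash)→5000, (A,merge)→13300, (B,hash)→18000, (C,merge)→25950, (A,nl_idx)→58500 …(+5); best=4700 via (A,hash)
  {ACD}: card=375000; try (A,hash)→13400, (D,hash)→20200, (C,hash)→20200, (A,merge)→109500, (D,merge)→229150, (C,merge)→229150 …(+6); best=13400 via (A,hash)
  {ABE}: card=50000; try (E,hash)→5800, (A,hash)→5800, (B,hash)→13800, (E,merge)→26400, (A,merge)→26400, (A,nl_idx)→66600 …(+4); best=5800 via (E,hash)
  {ADE}: card=150000; try (A,hash)→12000, (D,hash)→16000, (E,hash)→21000, (A,merge)→88600, (D,merge)→154950, (A,nl_idx)→200800 …(+5); best=12000 via (A,hash)
  {ABD}: card=75000; try (D,hash)→5000, (A,hash)→5200, (B,hash)→18000, (A,merge)→20300, (D,merge)→25950, (A,nl_idx)→87500 …(+5); best=5000 via (D,hash)
  {BCE}: card=5000; try (B,hash)→4500, (E,hash)→4700, (C,hash)→5000, (E,merge)→13300, (B,merge)→20920, (C,nl_idx)→21600 …(+4); best=4500 via (B,hash)
  {CDE}: card=15000; try (D,hash)→6700, (C,hash)→11200, (E,hash)→13400, (D,merge)→22150, (D,nl_idx)→29800, (C,nl_idx)→65800 …(+5); best=6700 via (D,hash)
  {BCD}: card=25000; try (D,hash)→3900, (C,hash)→4400, (B,hash)→10400, (D,merge)→12850, (C,merge)→19850, (D,nl_idx)→33500 …(+5); best=3900 via (D,hash)
  {BDE}: card=30000; try (D,hash)→5000, (E,hash)→5200, (B,hash)→9000, (E,merge)→20300, (D,merge)→25950, (D,nl_idx)→46600 …(+4); best=5000 via (D,hash)
  {ABCE}: card=62500; try (A,hash)→12700, (B,hash)→45200, (E,hash)→57900, (C,hash)→58200, (A,merge)→76300, (A,nl_idx)→107000 …(+8); best=12700 via (A,hash)
  {ACDE}: card=187500; try (A,hash)→24900, (D,hash)→47400, (C,hash)→164400, (A,merge)→233500, (A,nl_idx)→314200, (E,hash)→391600 …(+9); best=24900 via (A,hash)
  {ABCD}: card=625000; try (A,hash)→32100, (D,hash)→57100, (C,hash)→82400, (B,hash)→388600, (A,merge)→405700, (A,nl_idx)→828900 …(+9); best=32100 via (A,hash)
  {ABDE}: card=375000; try (A,hash)→38200, (D,hash)→58200, (E,hash)→83200, (B,hash)→162200, (A,merge)→486800, (A,nl_idx)→620000 …(+8); best=38200 via (A,hash)
  {BCDE}: card=25000; try (D,hash)→11900, (B,hash)→21900, (E,hash)→32100, (C,hash)→37400, (D,nl_idx)→69500, (D,merge)→75850 …(+8); best=11900 via (D,hash)
  {ABCDE}: card=156250; try (A,hash)→40100, (D,hash)→77600, (B,hash)→212600, (A,nl_idx)→368150, (A,merge)→413700, (C,hash)→415600 …(+12); best=40100 via (A,hash)

40100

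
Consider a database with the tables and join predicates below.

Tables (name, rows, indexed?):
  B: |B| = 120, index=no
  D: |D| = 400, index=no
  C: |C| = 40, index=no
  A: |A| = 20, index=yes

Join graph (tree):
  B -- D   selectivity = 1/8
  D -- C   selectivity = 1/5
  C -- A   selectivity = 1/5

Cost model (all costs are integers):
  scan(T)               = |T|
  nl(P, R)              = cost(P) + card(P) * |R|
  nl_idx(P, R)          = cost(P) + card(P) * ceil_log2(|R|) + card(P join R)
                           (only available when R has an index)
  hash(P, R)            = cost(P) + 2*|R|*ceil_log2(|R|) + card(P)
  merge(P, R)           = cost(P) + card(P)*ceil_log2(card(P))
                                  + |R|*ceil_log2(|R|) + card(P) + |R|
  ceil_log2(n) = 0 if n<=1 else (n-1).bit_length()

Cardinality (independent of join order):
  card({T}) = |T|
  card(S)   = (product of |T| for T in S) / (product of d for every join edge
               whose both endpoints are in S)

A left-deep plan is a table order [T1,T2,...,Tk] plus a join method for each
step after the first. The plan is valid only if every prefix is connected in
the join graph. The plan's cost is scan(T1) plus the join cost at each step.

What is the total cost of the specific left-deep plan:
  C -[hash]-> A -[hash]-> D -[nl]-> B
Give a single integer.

1543640

step 1: scan C: cost=40, card=40
step 2: join A via hash
    card(P join A) = 40*20/(5) = 160
    cost = 40 + 2*20*5 + 40 = 280
step 3: join D via hash
    card(P join D) = 160*400/(5) = 12800
    cost = 280 + 2*400*9 + 160 = 7640
step 4: join B via nl
    card(P join B) = 12800*120/(8) = 192000
    cost = 7640 + 12800*120 = 1543640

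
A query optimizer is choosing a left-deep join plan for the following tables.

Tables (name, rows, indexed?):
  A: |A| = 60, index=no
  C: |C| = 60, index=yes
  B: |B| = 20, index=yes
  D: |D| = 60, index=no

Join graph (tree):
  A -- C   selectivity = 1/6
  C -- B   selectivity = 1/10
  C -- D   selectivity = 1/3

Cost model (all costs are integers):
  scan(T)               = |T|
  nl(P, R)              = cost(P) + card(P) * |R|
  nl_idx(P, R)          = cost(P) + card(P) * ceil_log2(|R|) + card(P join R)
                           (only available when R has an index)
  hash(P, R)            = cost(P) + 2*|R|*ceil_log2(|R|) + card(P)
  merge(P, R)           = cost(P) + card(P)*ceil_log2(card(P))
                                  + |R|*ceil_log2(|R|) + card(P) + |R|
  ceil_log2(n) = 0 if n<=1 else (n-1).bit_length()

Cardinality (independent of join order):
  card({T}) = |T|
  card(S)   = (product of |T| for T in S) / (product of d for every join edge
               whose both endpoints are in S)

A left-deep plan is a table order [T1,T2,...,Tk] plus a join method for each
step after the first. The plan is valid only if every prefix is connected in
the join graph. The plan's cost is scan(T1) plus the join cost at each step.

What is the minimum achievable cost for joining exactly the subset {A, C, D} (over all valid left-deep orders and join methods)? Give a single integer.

Selinger DP over subsets of {A,C,D}:
  {A}: scan cost=60, card=60
  {C}: scan cost=60, card=60
  {D}: scan cost=60, card=60
  {AC}: card=600; try (C,hash)→840, (A,hash)→840, (C,merge)→900, (A,merge)→900, (C,nl_idx)→1020, (C,nl)→3660 …(+1); best=840 via (C,hash)
  {CD}: card=1200; try (D,hash)→840, (C,hash)→840, (D,merge)→900, (C,merge)→900, (C,nl_idx)→1620, (D,nl)→3660 …(+1); best=840 via (D,hash)
  {ACD}: card=12000; try (D,hash)→2160, (A,hash)→2760, (D,merge)→7860, (A,merge)→15660, (D,nl)→36840, (A,nl)→72840; best=2160 via (D,hash)

2160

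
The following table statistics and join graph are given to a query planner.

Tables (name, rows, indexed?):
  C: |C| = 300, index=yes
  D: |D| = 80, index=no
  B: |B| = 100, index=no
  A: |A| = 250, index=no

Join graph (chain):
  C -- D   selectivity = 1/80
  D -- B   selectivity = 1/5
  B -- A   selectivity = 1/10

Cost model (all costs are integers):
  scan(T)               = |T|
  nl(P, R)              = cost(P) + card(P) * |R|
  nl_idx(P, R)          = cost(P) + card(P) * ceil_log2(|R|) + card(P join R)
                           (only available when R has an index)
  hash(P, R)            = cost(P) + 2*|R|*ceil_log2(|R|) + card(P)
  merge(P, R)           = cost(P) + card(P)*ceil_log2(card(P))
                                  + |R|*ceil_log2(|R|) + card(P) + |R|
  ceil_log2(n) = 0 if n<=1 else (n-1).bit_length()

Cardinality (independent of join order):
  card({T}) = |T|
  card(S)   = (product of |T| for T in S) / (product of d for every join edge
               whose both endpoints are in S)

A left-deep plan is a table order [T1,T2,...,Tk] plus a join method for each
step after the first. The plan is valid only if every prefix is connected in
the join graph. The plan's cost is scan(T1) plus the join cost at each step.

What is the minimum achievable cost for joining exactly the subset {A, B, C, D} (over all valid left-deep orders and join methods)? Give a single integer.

12800

Selinger DP over subsets of {A,B,C,D}:
  {C}: scan cost=300, card=300
  {D}: scan cost=80, card=80
  {B}: scan cost=100, card=100
  {A}: scan cost=250, card=250
  {CD}: card=300; try (C,nl_idx)→1100, (D,hash)→1720, (C,merge)→3720, (D,merge)→3940, (C,hash)→5560, (C,nl)→24080 …(+1); best=1100 via (C,nl_idx)
  {BD}: card=1600; try (D,hash)→1320, (B,merge)→1520, (D,merge)→1540, (B,hash)→1560, (B,nl)→8080, (D,nl)→8100; best=1320 via (D,hash)
  {AB}: card=2500; try (B,hash)→1900, (A,merge)→3150, (B,merge)→3300, (A,hash)→4200, (A,nl)→25100, (B,nl)→25250; best=1900 via (B,hash)
  {BCD}: card=6000; try (B,hash)→2800, (B,merge)→4900, (C,hash)→8320, (C,nl_idx)→21720, (C,merge)→23520, (B,nl)→31100 …(+1); best=2800 via (B,hash)
  {ABD}: card=40000; try (D,hash)→5520, (A,hash)→6920, (A,merge)→22770, (D,merge)→35040, (D,nl)→201900, (A,nl)→401320; best=5520 via (D,hash)
  {ABCD}: card=150000; try (A,hash)→12800, (C,hash)→50920, (A,merge)→89050, (C,nl_idx)→515520, (C,merge)→688520, (A,nl)→1502800 …(+1); best=12800 via (A,hash)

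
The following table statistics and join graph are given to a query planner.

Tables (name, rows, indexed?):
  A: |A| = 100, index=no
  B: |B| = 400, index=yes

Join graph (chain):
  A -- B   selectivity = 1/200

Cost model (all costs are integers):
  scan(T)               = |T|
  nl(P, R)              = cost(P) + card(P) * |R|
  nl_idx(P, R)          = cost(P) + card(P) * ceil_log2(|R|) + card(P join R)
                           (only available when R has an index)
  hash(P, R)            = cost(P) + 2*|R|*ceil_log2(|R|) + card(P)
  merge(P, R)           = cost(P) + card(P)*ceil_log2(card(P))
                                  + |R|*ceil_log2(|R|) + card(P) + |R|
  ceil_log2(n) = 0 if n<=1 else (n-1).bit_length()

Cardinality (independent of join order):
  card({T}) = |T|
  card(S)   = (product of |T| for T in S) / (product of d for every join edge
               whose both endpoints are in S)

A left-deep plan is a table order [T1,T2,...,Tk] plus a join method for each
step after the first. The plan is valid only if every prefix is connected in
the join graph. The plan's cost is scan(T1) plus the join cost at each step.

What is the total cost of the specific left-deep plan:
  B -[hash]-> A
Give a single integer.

2200

step 1: scan B: cost=400, card=400
step 2: join A via hash
    card(P join A) = 400*100/(200) = 200
    cost = 400 + 2*100*7 + 400 = 2200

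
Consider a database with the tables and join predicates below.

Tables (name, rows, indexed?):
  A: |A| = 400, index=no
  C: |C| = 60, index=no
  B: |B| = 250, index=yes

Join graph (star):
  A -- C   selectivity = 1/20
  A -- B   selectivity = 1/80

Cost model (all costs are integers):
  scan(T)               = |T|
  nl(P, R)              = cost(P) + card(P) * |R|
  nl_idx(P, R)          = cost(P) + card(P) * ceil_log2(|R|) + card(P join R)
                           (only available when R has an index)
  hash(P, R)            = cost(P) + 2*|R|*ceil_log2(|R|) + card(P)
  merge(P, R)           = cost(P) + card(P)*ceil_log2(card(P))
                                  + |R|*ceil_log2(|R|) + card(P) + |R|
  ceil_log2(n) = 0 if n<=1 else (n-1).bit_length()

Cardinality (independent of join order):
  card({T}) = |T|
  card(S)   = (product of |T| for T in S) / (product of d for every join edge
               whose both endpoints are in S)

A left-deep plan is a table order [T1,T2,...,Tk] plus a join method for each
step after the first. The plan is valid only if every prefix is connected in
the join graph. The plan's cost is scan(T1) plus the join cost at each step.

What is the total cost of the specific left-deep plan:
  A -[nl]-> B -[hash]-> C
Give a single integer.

102370

step 1: scan A: cost=400, card=400
step 2: join B via nl
    card(P join B) = 400*250/(80) = 1250
    cost = 400 + 400*250 = 100400
step 3: join C via hash
    card(P join C) = 1250*60/(20) = 3750
    cost = 100400 + 2*60*6 + 1250 = 102370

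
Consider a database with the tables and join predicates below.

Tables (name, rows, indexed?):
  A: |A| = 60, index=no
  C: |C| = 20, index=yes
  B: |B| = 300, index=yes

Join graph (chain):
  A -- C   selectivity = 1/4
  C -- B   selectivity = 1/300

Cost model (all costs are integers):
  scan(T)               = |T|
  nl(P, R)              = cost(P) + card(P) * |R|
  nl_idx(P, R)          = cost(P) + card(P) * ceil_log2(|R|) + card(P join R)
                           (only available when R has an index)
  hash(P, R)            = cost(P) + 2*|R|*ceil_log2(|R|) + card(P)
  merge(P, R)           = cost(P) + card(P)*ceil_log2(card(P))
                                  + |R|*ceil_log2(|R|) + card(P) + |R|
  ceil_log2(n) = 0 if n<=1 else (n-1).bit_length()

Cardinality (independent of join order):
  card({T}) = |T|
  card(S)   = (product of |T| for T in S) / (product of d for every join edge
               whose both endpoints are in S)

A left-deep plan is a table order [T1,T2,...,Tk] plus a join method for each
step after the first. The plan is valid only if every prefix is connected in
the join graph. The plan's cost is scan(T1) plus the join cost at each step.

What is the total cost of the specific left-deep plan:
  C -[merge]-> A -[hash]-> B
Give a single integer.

6260

step 1: scan C: cost=20, card=20
step 2: join A via merge
    card(P join A) = 20*60/(4) = 300
    cost = 20 + 20*5 + 60*6 + 20 + 60 = 560
step 3: join B via hash
    card(P join B) = 300*300/(300) = 300
    cost = 560 + 2*300*9 + 300 = 6260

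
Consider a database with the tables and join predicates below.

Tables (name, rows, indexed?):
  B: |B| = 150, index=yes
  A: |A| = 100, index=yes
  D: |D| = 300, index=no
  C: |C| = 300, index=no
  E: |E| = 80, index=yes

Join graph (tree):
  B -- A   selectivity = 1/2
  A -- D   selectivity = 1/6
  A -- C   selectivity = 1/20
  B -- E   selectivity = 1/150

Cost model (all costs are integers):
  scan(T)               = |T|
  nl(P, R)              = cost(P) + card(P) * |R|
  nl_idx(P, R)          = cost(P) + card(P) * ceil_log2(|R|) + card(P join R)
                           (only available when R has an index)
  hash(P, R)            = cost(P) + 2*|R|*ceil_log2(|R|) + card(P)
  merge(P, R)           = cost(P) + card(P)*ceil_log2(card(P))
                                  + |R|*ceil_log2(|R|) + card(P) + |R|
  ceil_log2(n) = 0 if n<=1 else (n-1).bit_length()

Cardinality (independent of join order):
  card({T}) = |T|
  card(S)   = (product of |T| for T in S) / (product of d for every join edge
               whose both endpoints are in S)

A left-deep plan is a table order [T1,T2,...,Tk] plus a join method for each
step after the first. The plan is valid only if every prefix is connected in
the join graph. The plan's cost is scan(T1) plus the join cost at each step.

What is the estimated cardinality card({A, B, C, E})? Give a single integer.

60000

Tables in S: A(100), B(150), C(300), E(80)
Edges inside S: B-A(d=2), A-C(d=20), B-E(d=150)
numerator = 100 * 150 * 300 * 80 = 360000000
denominator = 2 * 20 * 150 = 6000
card(S) = 360000000 / 6000 = 60000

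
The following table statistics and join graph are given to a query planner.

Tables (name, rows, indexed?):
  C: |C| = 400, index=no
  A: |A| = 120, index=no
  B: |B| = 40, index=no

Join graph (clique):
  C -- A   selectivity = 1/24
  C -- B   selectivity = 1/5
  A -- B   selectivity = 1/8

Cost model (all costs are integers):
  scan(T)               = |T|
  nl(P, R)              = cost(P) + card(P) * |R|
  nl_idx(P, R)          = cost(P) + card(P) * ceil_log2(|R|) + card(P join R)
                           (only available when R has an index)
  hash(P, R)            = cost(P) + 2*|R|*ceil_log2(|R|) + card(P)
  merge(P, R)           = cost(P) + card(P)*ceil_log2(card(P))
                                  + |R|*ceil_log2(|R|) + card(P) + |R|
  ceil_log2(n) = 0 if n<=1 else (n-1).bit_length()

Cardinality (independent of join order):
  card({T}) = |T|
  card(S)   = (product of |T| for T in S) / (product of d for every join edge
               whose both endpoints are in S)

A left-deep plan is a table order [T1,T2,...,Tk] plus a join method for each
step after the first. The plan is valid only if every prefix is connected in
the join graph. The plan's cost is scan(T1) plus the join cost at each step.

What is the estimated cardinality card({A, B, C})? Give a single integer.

Tables in S: A(120), B(40), C(400)
Edges inside S: C-A(d=24), C-B(d=5), A-B(d=8)
numerator = 120 * 40 * 400 = 1920000
denominator = 24 * 5 * 8 = 960
card(S) = 1920000 / 960 = 2000

2000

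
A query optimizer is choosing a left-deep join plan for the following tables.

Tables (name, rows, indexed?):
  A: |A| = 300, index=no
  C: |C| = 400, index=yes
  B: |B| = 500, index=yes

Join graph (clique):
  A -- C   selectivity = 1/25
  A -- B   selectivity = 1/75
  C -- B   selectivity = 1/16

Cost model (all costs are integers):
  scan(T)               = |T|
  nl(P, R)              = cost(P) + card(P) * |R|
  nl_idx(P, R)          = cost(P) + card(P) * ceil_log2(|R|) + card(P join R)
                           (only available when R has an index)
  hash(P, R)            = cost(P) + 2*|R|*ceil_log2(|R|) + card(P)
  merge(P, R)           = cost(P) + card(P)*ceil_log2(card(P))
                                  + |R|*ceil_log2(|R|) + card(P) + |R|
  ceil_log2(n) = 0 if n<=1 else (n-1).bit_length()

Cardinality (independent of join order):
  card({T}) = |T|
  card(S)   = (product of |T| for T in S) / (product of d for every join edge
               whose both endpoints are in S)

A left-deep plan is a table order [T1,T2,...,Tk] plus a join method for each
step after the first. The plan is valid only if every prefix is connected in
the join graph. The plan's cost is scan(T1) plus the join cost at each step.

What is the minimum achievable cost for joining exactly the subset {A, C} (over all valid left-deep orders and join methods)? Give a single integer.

6200

Selinger DP over subsets of {A,C}:
  {A}: scan cost=300, card=300
  {C}: scan cost=400, card=400
  {AC}: card=4800; try (A,hash)→6200, (C,merge)→7300, (A,merge)→7400, (C,hash)→7800, (C,nl_idx)→7800, (C,nl)→120300 …(+1); best=6200 via (A,hash)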